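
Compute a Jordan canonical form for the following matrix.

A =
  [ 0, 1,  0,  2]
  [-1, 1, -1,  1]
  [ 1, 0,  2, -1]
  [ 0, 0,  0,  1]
J_3(1) ⊕ J_1(1)

The characteristic polynomial is
  det(x·I − A) = x^4 - 4*x^3 + 6*x^2 - 4*x + 1 = (x - 1)^4

Eigenvalues and multiplicities (the geometric multiplicity of λ is n − rank(A − λI), which equals the number of Jordan blocks for λ):
  λ = 1: algebraic multiplicity = 4, geometric multiplicity = 2

Determining the block sizes for each eigenvalue:
  λ = 1: with am = 4 and gm = 2, the partition is not yet determined (e.g. several partitions of 4 into 2 parts exist). Let N = A − (1)·I. Computing rank(N^1) = 2, rank(N^2) = 1, rank(N^3) = 0; the number of blocks of size ≥ j is rank(N^{j−1}) − rank(N^j), giving [2, 1, 1]. So we have 1 block(s) of size 3, 1 block(s) of size 1 → block sizes [3, 1]

Assembling the blocks gives a Jordan form
J =
  [1, 1, 0, 0]
  [0, 1, 1, 0]
  [0, 0, 1, 0]
  [0, 0, 0, 1]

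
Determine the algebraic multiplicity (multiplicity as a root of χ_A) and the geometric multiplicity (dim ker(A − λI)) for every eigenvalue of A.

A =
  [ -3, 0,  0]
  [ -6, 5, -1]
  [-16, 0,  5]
λ = -3: alg = 1, geom = 1; λ = 5: alg = 2, geom = 1

Step 1 — factor the characteristic polynomial to read off the algebraic multiplicities:
  χ_A(x) = (x - 5)^2*(x + 3)

Step 2 — compute geometric multiplicities via the rank-nullity identity g(λ) = n − rank(A − λI):
  rank(A − (-3)·I) = 2, so dim ker(A − (-3)·I) = n − 2 = 1
  rank(A − (5)·I) = 2, so dim ker(A − (5)·I) = n − 2 = 1

Summary:
  λ = -3: algebraic multiplicity = 1, geometric multiplicity = 1
  λ = 5: algebraic multiplicity = 2, geometric multiplicity = 1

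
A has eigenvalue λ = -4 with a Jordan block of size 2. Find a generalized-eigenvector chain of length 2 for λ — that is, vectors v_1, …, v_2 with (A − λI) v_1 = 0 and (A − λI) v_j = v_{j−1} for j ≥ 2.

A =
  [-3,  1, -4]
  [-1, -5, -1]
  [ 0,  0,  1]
A Jordan chain for λ = -4 of length 2:
v_1 = (1, -1, 0)ᵀ
v_2 = (1, 0, 0)ᵀ

Let N = A − (-4)·I. We want v_2 with N^2 v_2 = 0 but N^1 v_2 ≠ 0; then v_{j-1} := N · v_j for j = 2, …, 2.

Pick v_2 = (1, 0, 0)ᵀ.
Then v_1 = N · v_2 = (1, -1, 0)ᵀ.

Sanity check: (A − (-4)·I) v_1 = (0, 0, 0)ᵀ = 0. ✓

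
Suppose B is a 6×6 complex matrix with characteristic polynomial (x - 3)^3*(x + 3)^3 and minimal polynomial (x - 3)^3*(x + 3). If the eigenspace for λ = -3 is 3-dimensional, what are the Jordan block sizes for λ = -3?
Block sizes for λ = -3: [1, 1, 1]

Step 1 — from the characteristic polynomial, algebraic multiplicity of λ = -3 is 3. From dim ker(B − (-3)·I) = 3, there are exactly 3 Jordan blocks for λ = -3.
Step 2 — from the minimal polynomial, the factor (x + 3) tells us the largest block for λ = -3 has size 1.
Step 3 — with total size 3, 3 blocks, and largest block 1, the block sizes (in nonincreasing order) are [1, 1, 1].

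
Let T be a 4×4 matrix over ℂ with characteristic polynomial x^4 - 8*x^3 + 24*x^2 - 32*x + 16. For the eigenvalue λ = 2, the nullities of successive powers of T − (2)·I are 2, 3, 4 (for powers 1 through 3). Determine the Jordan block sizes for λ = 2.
Block sizes for λ = 2: [3, 1]

From the dimensions of kernels of powers, the number of Jordan blocks of size at least j is d_j − d_{j−1} where d_j = dim ker(N^j) (with d_0 = 0). Computing the differences gives [2, 1, 1].
The number of blocks of size exactly k is (#blocks of size ≥ k) − (#blocks of size ≥ k + 1), so the partition is: 1 block(s) of size 1, 1 block(s) of size 3.
In nonincreasing order the block sizes are [3, 1].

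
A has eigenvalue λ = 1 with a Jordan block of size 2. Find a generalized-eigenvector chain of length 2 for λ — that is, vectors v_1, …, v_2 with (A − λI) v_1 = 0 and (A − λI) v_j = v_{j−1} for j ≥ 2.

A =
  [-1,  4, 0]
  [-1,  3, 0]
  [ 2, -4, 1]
A Jordan chain for λ = 1 of length 2:
v_1 = (-2, -1, 2)ᵀ
v_2 = (1, 0, 0)ᵀ

Let N = A − (1)·I. We want v_2 with N^2 v_2 = 0 but N^1 v_2 ≠ 0; then v_{j-1} := N · v_j for j = 2, …, 2.

Pick v_2 = (1, 0, 0)ᵀ.
Then v_1 = N · v_2 = (-2, -1, 2)ᵀ.

Sanity check: (A − (1)·I) v_1 = (0, 0, 0)ᵀ = 0. ✓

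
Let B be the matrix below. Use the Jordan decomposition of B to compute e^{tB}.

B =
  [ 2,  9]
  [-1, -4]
e^{tB} =
  [3*t*exp(-t) + exp(-t), 9*t*exp(-t)]
  [-t*exp(-t), -3*t*exp(-t) + exp(-t)]

Strategy: write B = P · J · P⁻¹ where J is a Jordan canonical form, so e^{tB} = P · e^{tJ} · P⁻¹, and e^{tJ} can be computed block-by-block.

B has Jordan form
J =
  [-1,  1]
  [ 0, -1]
(up to reordering of blocks).

Per-block formulas:
  For a 2×2 Jordan block J_2(-1): exp(t · J_2(-1)) = e^(-1t)·(I + t·N), where N is the 2×2 nilpotent shift.

After assembling e^{tJ} and conjugating by P, we get:

e^{tB} =
  [3*t*exp(-t) + exp(-t), 9*t*exp(-t)]
  [-t*exp(-t), -3*t*exp(-t) + exp(-t)]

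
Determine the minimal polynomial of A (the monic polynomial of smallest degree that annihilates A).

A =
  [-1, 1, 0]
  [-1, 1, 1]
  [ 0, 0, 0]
x^3

The characteristic polynomial is χ_A(x) = x^3, so the eigenvalues are known. The minimal polynomial is
  m_A(x) = Π_λ (x − λ)^{k_λ}
where k_λ is the size of the *largest* Jordan block for λ (equivalently, the smallest k with (A − λI)^k v = 0 for every generalised eigenvector v of λ).

  λ = 0: largest Jordan block has size 3, contributing (x − 0)^3

So m_A(x) = x^3 = x^3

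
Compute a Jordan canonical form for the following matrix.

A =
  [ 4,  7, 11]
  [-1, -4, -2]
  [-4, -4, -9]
J_3(-3)

The characteristic polynomial is
  det(x·I − A) = x^3 + 9*x^2 + 27*x + 27 = (x + 3)^3

Eigenvalues and multiplicities (the geometric multiplicity of λ is n − rank(A − λI), which equals the number of Jordan blocks for λ):
  λ = -3: algebraic multiplicity = 3, geometric multiplicity = 1

Determining the block sizes for each eigenvalue:
  λ = -3: one block (gm = 1), so the single block has size am = 3 → block sizes [3]

Assembling the blocks gives a Jordan form
J =
  [-3,  1,  0]
  [ 0, -3,  1]
  [ 0,  0, -3]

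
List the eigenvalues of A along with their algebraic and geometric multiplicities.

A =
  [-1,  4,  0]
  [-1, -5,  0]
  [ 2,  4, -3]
λ = -3: alg = 3, geom = 2

Step 1 — factor the characteristic polynomial to read off the algebraic multiplicities:
  χ_A(x) = (x + 3)^3

Step 2 — compute geometric multiplicities via the rank-nullity identity g(λ) = n − rank(A − λI):
  rank(A − (-3)·I) = 1, so dim ker(A − (-3)·I) = n − 1 = 2

Summary:
  λ = -3: algebraic multiplicity = 3, geometric multiplicity = 2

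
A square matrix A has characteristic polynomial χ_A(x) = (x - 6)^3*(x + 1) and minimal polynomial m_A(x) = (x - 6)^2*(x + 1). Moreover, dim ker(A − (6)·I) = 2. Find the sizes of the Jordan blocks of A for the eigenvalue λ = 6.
Block sizes for λ = 6: [2, 1]

Step 1 — from the characteristic polynomial, algebraic multiplicity of λ = 6 is 3. From dim ker(A − (6)·I) = 2, there are exactly 2 Jordan blocks for λ = 6.
Step 2 — from the minimal polynomial, the factor (x − 6)^2 tells us the largest block for λ = 6 has size 2.
Step 3 — with total size 3, 2 blocks, and largest block 2, the block sizes (in nonincreasing order) are [2, 1].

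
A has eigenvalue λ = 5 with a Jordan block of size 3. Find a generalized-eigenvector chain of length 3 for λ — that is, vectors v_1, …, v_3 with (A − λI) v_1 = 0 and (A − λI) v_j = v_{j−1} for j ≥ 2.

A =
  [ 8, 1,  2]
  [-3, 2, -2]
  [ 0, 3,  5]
A Jordan chain for λ = 5 of length 3:
v_1 = (6, 0, -9)ᵀ
v_2 = (3, -3, 0)ᵀ
v_3 = (1, 0, 0)ᵀ

Let N = A − (5)·I. We want v_3 with N^3 v_3 = 0 but N^2 v_3 ≠ 0; then v_{j-1} := N · v_j for j = 3, …, 2.

Pick v_3 = (1, 0, 0)ᵀ.
Then v_2 = N · v_3 = (3, -3, 0)ᵀ.
Then v_1 = N · v_2 = (6, 0, -9)ᵀ.

Sanity check: (A − (5)·I) v_1 = (0, 0, 0)ᵀ = 0. ✓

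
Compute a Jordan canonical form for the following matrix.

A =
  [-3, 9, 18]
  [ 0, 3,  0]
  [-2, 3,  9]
J_2(3) ⊕ J_1(3)

The characteristic polynomial is
  det(x·I − A) = x^3 - 9*x^2 + 27*x - 27 = (x - 3)^3

Eigenvalues and multiplicities (the geometric multiplicity of λ is n − rank(A − λI), which equals the number of Jordan blocks for λ):
  λ = 3: algebraic multiplicity = 3, geometric multiplicity = 2

Determining the block sizes for each eigenvalue:
  λ = 3: 2 blocks summing to 3 forces exactly one block of size 2 and the rest size 1 → block sizes [2, 1]

Assembling the blocks gives a Jordan form
J =
  [3, 1, 0]
  [0, 3, 0]
  [0, 0, 3]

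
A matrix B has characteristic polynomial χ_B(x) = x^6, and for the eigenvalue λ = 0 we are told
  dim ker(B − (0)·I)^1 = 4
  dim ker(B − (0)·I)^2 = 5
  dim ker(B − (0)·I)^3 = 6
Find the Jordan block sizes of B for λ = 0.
Block sizes for λ = 0: [3, 1, 1, 1]

From the dimensions of kernels of powers, the number of Jordan blocks of size at least j is d_j − d_{j−1} where d_j = dim ker(N^j) (with d_0 = 0). Computing the differences gives [4, 1, 1].
The number of blocks of size exactly k is (#blocks of size ≥ k) − (#blocks of size ≥ k + 1), so the partition is: 3 block(s) of size 1, 1 block(s) of size 3.
In nonincreasing order the block sizes are [3, 1, 1, 1].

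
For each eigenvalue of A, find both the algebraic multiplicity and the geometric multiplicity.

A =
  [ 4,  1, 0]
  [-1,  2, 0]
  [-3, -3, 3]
λ = 3: alg = 3, geom = 2

Step 1 — factor the characteristic polynomial to read off the algebraic multiplicities:
  χ_A(x) = (x - 3)^3

Step 2 — compute geometric multiplicities via the rank-nullity identity g(λ) = n − rank(A − λI):
  rank(A − (3)·I) = 1, so dim ker(A − (3)·I) = n − 1 = 2

Summary:
  λ = 3: algebraic multiplicity = 3, geometric multiplicity = 2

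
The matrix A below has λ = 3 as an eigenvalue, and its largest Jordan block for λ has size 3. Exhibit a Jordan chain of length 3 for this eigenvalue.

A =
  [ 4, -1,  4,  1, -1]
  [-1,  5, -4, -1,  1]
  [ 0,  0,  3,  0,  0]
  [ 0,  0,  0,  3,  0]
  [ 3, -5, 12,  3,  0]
A Jordan chain for λ = 3 of length 3:
v_1 = (-1, 0, 0, 0, -1)ᵀ
v_2 = (1, -1, 0, 0, 3)ᵀ
v_3 = (1, 0, 0, 0, 0)ᵀ

Let N = A − (3)·I. We want v_3 with N^3 v_3 = 0 but N^2 v_3 ≠ 0; then v_{j-1} := N · v_j for j = 3, …, 2.

Pick v_3 = (1, 0, 0, 0, 0)ᵀ.
Then v_2 = N · v_3 = (1, -1, 0, 0, 3)ᵀ.
Then v_1 = N · v_2 = (-1, 0, 0, 0, -1)ᵀ.

Sanity check: (A − (3)·I) v_1 = (0, 0, 0, 0, 0)ᵀ = 0. ✓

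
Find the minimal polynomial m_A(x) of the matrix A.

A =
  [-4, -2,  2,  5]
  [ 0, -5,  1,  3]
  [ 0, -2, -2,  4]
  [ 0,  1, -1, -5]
x^3 + 12*x^2 + 48*x + 64

The characteristic polynomial is χ_A(x) = (x + 4)^4, so the eigenvalues are known. The minimal polynomial is
  m_A(x) = Π_λ (x − λ)^{k_λ}
where k_λ is the size of the *largest* Jordan block for λ (equivalently, the smallest k with (A − λI)^k v = 0 for every generalised eigenvector v of λ).

  λ = -4: largest Jordan block has size 3, contributing (x + 4)^3

So m_A(x) = (x + 4)^3 = x^3 + 12*x^2 + 48*x + 64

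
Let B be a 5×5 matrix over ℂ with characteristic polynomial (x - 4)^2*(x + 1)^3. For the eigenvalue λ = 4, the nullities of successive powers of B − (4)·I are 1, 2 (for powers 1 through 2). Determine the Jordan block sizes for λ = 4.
Block sizes for λ = 4: [2]

From the dimensions of kernels of powers, the number of Jordan blocks of size at least j is d_j − d_{j−1} where d_j = dim ker(N^j) (with d_0 = 0). Computing the differences gives [1, 1].
The number of blocks of size exactly k is (#blocks of size ≥ k) − (#blocks of size ≥ k + 1), so the partition is: 1 block(s) of size 2.
In nonincreasing order the block sizes are [2].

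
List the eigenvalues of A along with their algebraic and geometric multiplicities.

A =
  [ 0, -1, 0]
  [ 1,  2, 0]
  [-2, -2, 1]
λ = 1: alg = 3, geom = 2

Step 1 — factor the characteristic polynomial to read off the algebraic multiplicities:
  χ_A(x) = (x - 1)^3

Step 2 — compute geometric multiplicities via the rank-nullity identity g(λ) = n − rank(A − λI):
  rank(A − (1)·I) = 1, so dim ker(A − (1)·I) = n − 1 = 2

Summary:
  λ = 1: algebraic multiplicity = 3, geometric multiplicity = 2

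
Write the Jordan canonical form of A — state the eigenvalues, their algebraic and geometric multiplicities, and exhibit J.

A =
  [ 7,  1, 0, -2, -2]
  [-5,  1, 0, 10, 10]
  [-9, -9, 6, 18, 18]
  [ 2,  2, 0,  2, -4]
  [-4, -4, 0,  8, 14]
J_2(6) ⊕ J_1(6) ⊕ J_1(6) ⊕ J_1(6)

The characteristic polynomial is
  det(x·I − A) = x^5 - 30*x^4 + 360*x^3 - 2160*x^2 + 6480*x - 7776 = (x - 6)^5

Eigenvalues and multiplicities (the geometric multiplicity of λ is n − rank(A − λI), which equals the number of Jordan blocks for λ):
  λ = 6: algebraic multiplicity = 5, geometric multiplicity = 4

Determining the block sizes for each eigenvalue:
  λ = 6: 4 blocks summing to 5 forces exactly one block of size 2 and the rest size 1 → block sizes [2, 1, 1, 1]

Assembling the blocks gives a Jordan form
J =
  [6, 1, 0, 0, 0]
  [0, 6, 0, 0, 0]
  [0, 0, 6, 0, 0]
  [0, 0, 0, 6, 0]
  [0, 0, 0, 0, 6]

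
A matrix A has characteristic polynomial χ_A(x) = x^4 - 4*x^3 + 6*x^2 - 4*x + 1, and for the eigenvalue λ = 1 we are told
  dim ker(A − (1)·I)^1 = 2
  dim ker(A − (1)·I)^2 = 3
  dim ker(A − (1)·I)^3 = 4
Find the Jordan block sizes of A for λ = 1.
Block sizes for λ = 1: [3, 1]

From the dimensions of kernels of powers, the number of Jordan blocks of size at least j is d_j − d_{j−1} where d_j = dim ker(N^j) (with d_0 = 0). Computing the differences gives [2, 1, 1].
The number of blocks of size exactly k is (#blocks of size ≥ k) − (#blocks of size ≥ k + 1), so the partition is: 1 block(s) of size 1, 1 block(s) of size 3.
In nonincreasing order the block sizes are [3, 1].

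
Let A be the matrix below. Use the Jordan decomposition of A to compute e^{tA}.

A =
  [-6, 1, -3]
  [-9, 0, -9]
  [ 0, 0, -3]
e^{tA} =
  [-3*t*exp(-3*t) + exp(-3*t), t*exp(-3*t), -3*t*exp(-3*t)]
  [-9*t*exp(-3*t), 3*t*exp(-3*t) + exp(-3*t), -9*t*exp(-3*t)]
  [0, 0, exp(-3*t)]

Strategy: write A = P · J · P⁻¹ where J is a Jordan canonical form, so e^{tA} = P · e^{tJ} · P⁻¹, and e^{tJ} can be computed block-by-block.

A has Jordan form
J =
  [-3,  1,  0]
  [ 0, -3,  0]
  [ 0,  0, -3]
(up to reordering of blocks).

Per-block formulas:
  For a 1×1 block at λ = -3: exp(t · [-3]) = [e^(-3t)].
  For a 2×2 Jordan block J_2(-3): exp(t · J_2(-3)) = e^(-3t)·(I + t·N), where N is the 2×2 nilpotent shift.

After assembling e^{tJ} and conjugating by P, we get:

e^{tA} =
  [-3*t*exp(-3*t) + exp(-3*t), t*exp(-3*t), -3*t*exp(-3*t)]
  [-9*t*exp(-3*t), 3*t*exp(-3*t) + exp(-3*t), -9*t*exp(-3*t)]
  [0, 0, exp(-3*t)]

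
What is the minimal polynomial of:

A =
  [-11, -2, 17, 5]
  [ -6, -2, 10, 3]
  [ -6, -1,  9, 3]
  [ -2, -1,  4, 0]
x^2 + 2*x + 1

The characteristic polynomial is χ_A(x) = (x + 1)^4, so the eigenvalues are known. The minimal polynomial is
  m_A(x) = Π_λ (x − λ)^{k_λ}
where k_λ is the size of the *largest* Jordan block for λ (equivalently, the smallest k with (A − λI)^k v = 0 for every generalised eigenvector v of λ).

  λ = -1: largest Jordan block has size 2, contributing (x + 1)^2

So m_A(x) = (x + 1)^2 = x^2 + 2*x + 1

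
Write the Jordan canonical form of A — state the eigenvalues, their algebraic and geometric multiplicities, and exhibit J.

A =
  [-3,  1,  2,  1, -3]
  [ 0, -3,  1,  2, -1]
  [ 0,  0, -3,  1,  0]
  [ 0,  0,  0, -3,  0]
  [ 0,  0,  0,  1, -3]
J_3(-3) ⊕ J_2(-3)

The characteristic polynomial is
  det(x·I − A) = x^5 + 15*x^4 + 90*x^3 + 270*x^2 + 405*x + 243 = (x + 3)^5

Eigenvalues and multiplicities (the geometric multiplicity of λ is n − rank(A − λI), which equals the number of Jordan blocks for λ):
  λ = -3: algebraic multiplicity = 5, geometric multiplicity = 2

Determining the block sizes for each eigenvalue:
  λ = -3: with am = 5 and gm = 2, the partition is not yet determined (e.g. several partitions of 5 into 2 parts exist). Let N = A − (-3)·I. Computing rank(N^1) = 3, rank(N^2) = 1, rank(N^3) = 0; the number of blocks of size ≥ j is rank(N^{j−1}) − rank(N^j), giving [2, 2, 1]. So we have 1 block(s) of size 3, 1 block(s) of size 2 → block sizes [3, 2]

Assembling the blocks gives a Jordan form
J =
  [-3,  1,  0,  0,  0]
  [ 0, -3,  1,  0,  0]
  [ 0,  0, -3,  0,  0]
  [ 0,  0,  0, -3,  1]
  [ 0,  0,  0,  0, -3]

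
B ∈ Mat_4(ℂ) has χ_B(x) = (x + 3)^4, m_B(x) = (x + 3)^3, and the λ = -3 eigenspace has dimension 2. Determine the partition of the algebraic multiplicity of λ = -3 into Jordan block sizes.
Block sizes for λ = -3: [3, 1]

Step 1 — from the characteristic polynomial, algebraic multiplicity of λ = -3 is 4. From dim ker(B − (-3)·I) = 2, there are exactly 2 Jordan blocks for λ = -3.
Step 2 — from the minimal polynomial, the factor (x + 3)^3 tells us the largest block for λ = -3 has size 3.
Step 3 — with total size 4, 2 blocks, and largest block 3, the block sizes (in nonincreasing order) are [3, 1].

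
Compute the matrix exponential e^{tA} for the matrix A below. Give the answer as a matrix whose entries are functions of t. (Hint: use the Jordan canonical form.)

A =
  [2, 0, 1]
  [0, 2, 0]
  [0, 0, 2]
e^{tA} =
  [exp(2*t), 0, t*exp(2*t)]
  [0, exp(2*t), 0]
  [0, 0, exp(2*t)]

Strategy: write A = P · J · P⁻¹ where J is a Jordan canonical form, so e^{tA} = P · e^{tJ} · P⁻¹, and e^{tJ} can be computed block-by-block.

A has Jordan form
J =
  [2, 1, 0]
  [0, 2, 0]
  [0, 0, 2]
(up to reordering of blocks).

Per-block formulas:
  For a 1×1 block at λ = 2: exp(t · [2]) = [e^(2t)].
  For a 2×2 Jordan block J_2(2): exp(t · J_2(2)) = e^(2t)·(I + t·N), where N is the 2×2 nilpotent shift.

After assembling e^{tJ} and conjugating by P, we get:

e^{tA} =
  [exp(2*t), 0, t*exp(2*t)]
  [0, exp(2*t), 0]
  [0, 0, exp(2*t)]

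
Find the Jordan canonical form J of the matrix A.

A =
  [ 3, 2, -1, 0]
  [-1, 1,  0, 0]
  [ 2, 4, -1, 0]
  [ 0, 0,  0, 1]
J_3(1) ⊕ J_1(1)

The characteristic polynomial is
  det(x·I − A) = x^4 - 4*x^3 + 6*x^2 - 4*x + 1 = (x - 1)^4

Eigenvalues and multiplicities (the geometric multiplicity of λ is n − rank(A − λI), which equals the number of Jordan blocks for λ):
  λ = 1: algebraic multiplicity = 4, geometric multiplicity = 2

Determining the block sizes for each eigenvalue:
  λ = 1: with am = 4 and gm = 2, the partition is not yet determined (e.g. several partitions of 4 into 2 parts exist). Let N = A − (1)·I. Computing rank(N^1) = 2, rank(N^2) = 1, rank(N^3) = 0; the number of blocks of size ≥ j is rank(N^{j−1}) − rank(N^j), giving [2, 1, 1]. So we have 1 block(s) of size 3, 1 block(s) of size 1 → block sizes [3, 1]

Assembling the blocks gives a Jordan form
J =
  [1, 1, 0, 0]
  [0, 1, 1, 0]
  [0, 0, 1, 0]
  [0, 0, 0, 1]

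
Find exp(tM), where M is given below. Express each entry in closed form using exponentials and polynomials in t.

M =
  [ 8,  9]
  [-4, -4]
e^{tM} =
  [6*t*exp(2*t) + exp(2*t), 9*t*exp(2*t)]
  [-4*t*exp(2*t), -6*t*exp(2*t) + exp(2*t)]

Strategy: write M = P · J · P⁻¹ where J is a Jordan canonical form, so e^{tM} = P · e^{tJ} · P⁻¹, and e^{tJ} can be computed block-by-block.

M has Jordan form
J =
  [2, 1]
  [0, 2]
(up to reordering of blocks).

Per-block formulas:
  For a 2×2 Jordan block J_2(2): exp(t · J_2(2)) = e^(2t)·(I + t·N), where N is the 2×2 nilpotent shift.

After assembling e^{tJ} and conjugating by P, we get:

e^{tM} =
  [6*t*exp(2*t) + exp(2*t), 9*t*exp(2*t)]
  [-4*t*exp(2*t), -6*t*exp(2*t) + exp(2*t)]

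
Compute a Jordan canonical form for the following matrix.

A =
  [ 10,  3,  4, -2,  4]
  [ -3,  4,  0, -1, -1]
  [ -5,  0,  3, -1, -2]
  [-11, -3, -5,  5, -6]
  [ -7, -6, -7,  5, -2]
J_3(4) ⊕ J_2(4)

The characteristic polynomial is
  det(x·I − A) = x^5 - 20*x^4 + 160*x^3 - 640*x^2 + 1280*x - 1024 = (x - 4)^5

Eigenvalues and multiplicities (the geometric multiplicity of λ is n − rank(A − λI), which equals the number of Jordan blocks for λ):
  λ = 4: algebraic multiplicity = 5, geometric multiplicity = 2

Determining the block sizes for each eigenvalue:
  λ = 4: with am = 5 and gm = 2, the partition is not yet determined (e.g. several partitions of 5 into 2 parts exist). Let N = A − (4)·I. Computing rank(N^1) = 3, rank(N^2) = 1, rank(N^3) = 0; the number of blocks of size ≥ j is rank(N^{j−1}) − rank(N^j), giving [2, 2, 1]. So we have 1 block(s) of size 3, 1 block(s) of size 2 → block sizes [3, 2]

Assembling the blocks gives a Jordan form
J =
  [4, 1, 0, 0, 0]
  [0, 4, 1, 0, 0]
  [0, 0, 4, 0, 0]
  [0, 0, 0, 4, 1]
  [0, 0, 0, 0, 4]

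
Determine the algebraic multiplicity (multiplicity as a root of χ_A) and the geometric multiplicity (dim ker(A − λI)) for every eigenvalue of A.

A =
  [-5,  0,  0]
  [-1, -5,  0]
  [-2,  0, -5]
λ = -5: alg = 3, geom = 2

Step 1 — factor the characteristic polynomial to read off the algebraic multiplicities:
  χ_A(x) = (x + 5)^3

Step 2 — compute geometric multiplicities via the rank-nullity identity g(λ) = n − rank(A − λI):
  rank(A − (-5)·I) = 1, so dim ker(A − (-5)·I) = n − 1 = 2

Summary:
  λ = -5: algebraic multiplicity = 3, geometric multiplicity = 2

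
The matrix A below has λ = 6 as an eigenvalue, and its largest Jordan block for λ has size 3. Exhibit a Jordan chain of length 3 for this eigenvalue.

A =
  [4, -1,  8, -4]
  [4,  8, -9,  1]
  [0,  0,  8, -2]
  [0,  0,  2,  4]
A Jordan chain for λ = 6 of length 3:
v_1 = (1, -2, 0, 0)ᵀ
v_2 = (8, -9, 2, 2)ᵀ
v_3 = (0, 0, 1, 0)ᵀ

Let N = A − (6)·I. We want v_3 with N^3 v_3 = 0 but N^2 v_3 ≠ 0; then v_{j-1} := N · v_j for j = 3, …, 2.

Pick v_3 = (0, 0, 1, 0)ᵀ.
Then v_2 = N · v_3 = (8, -9, 2, 2)ᵀ.
Then v_1 = N · v_2 = (1, -2, 0, 0)ᵀ.

Sanity check: (A − (6)·I) v_1 = (0, 0, 0, 0)ᵀ = 0. ✓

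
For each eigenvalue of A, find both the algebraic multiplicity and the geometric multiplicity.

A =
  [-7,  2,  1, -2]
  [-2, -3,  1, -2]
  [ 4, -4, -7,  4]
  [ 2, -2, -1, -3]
λ = -5: alg = 4, geom = 3

Step 1 — factor the characteristic polynomial to read off the algebraic multiplicities:
  χ_A(x) = (x + 5)^4

Step 2 — compute geometric multiplicities via the rank-nullity identity g(λ) = n − rank(A − λI):
  rank(A − (-5)·I) = 1, so dim ker(A − (-5)·I) = n − 1 = 3

Summary:
  λ = -5: algebraic multiplicity = 4, geometric multiplicity = 3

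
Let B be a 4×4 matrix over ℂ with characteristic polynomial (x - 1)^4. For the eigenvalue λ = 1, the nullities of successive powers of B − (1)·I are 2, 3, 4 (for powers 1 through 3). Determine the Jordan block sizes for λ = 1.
Block sizes for λ = 1: [3, 1]

From the dimensions of kernels of powers, the number of Jordan blocks of size at least j is d_j − d_{j−1} where d_j = dim ker(N^j) (with d_0 = 0). Computing the differences gives [2, 1, 1].
The number of blocks of size exactly k is (#blocks of size ≥ k) − (#blocks of size ≥ k + 1), so the partition is: 1 block(s) of size 1, 1 block(s) of size 3.
In nonincreasing order the block sizes are [3, 1].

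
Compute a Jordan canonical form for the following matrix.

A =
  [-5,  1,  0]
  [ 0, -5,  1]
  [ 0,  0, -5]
J_3(-5)

The characteristic polynomial is
  det(x·I − A) = x^3 + 15*x^2 + 75*x + 125 = (x + 5)^3

Eigenvalues and multiplicities (the geometric multiplicity of λ is n − rank(A − λI), which equals the number of Jordan blocks for λ):
  λ = -5: algebraic multiplicity = 3, geometric multiplicity = 1

Determining the block sizes for each eigenvalue:
  λ = -5: one block (gm = 1), so the single block has size am = 3 → block sizes [3]

Assembling the blocks gives a Jordan form
J =
  [-5,  1,  0]
  [ 0, -5,  1]
  [ 0,  0, -5]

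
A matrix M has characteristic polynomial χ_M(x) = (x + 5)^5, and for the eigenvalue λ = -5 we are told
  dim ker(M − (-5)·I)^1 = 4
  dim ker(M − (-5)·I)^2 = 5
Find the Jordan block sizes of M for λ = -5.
Block sizes for λ = -5: [2, 1, 1, 1]

From the dimensions of kernels of powers, the number of Jordan blocks of size at least j is d_j − d_{j−1} where d_j = dim ker(N^j) (with d_0 = 0). Computing the differences gives [4, 1].
The number of blocks of size exactly k is (#blocks of size ≥ k) − (#blocks of size ≥ k + 1), so the partition is: 3 block(s) of size 1, 1 block(s) of size 2.
In nonincreasing order the block sizes are [2, 1, 1, 1].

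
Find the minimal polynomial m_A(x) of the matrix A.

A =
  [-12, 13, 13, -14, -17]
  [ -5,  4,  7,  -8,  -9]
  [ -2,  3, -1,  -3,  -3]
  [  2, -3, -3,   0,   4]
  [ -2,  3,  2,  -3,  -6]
x^3 + 9*x^2 + 27*x + 27

The characteristic polynomial is χ_A(x) = (x + 3)^5, so the eigenvalues are known. The minimal polynomial is
  m_A(x) = Π_λ (x − λ)^{k_λ}
where k_λ is the size of the *largest* Jordan block for λ (equivalently, the smallest k with (A − λI)^k v = 0 for every generalised eigenvector v of λ).

  λ = -3: largest Jordan block has size 3, contributing (x + 3)^3

So m_A(x) = (x + 3)^3 = x^3 + 9*x^2 + 27*x + 27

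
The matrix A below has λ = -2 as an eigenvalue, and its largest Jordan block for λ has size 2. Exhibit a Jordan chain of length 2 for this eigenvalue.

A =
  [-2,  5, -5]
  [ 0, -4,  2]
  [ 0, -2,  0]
A Jordan chain for λ = -2 of length 2:
v_1 = (5, -2, -2)ᵀ
v_2 = (0, 1, 0)ᵀ

Let N = A − (-2)·I. We want v_2 with N^2 v_2 = 0 but N^1 v_2 ≠ 0; then v_{j-1} := N · v_j for j = 2, …, 2.

Pick v_2 = (0, 1, 0)ᵀ.
Then v_1 = N · v_2 = (5, -2, -2)ᵀ.

Sanity check: (A − (-2)·I) v_1 = (0, 0, 0)ᵀ = 0. ✓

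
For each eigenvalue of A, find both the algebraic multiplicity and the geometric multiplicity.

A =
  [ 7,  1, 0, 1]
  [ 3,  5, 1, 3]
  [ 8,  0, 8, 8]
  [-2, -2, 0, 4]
λ = 6: alg = 4, geom = 2

Step 1 — factor the characteristic polynomial to read off the algebraic multiplicities:
  χ_A(x) = (x - 6)^4

Step 2 — compute geometric multiplicities via the rank-nullity identity g(λ) = n − rank(A − λI):
  rank(A − (6)·I) = 2, so dim ker(A − (6)·I) = n − 2 = 2

Summary:
  λ = 6: algebraic multiplicity = 4, geometric multiplicity = 2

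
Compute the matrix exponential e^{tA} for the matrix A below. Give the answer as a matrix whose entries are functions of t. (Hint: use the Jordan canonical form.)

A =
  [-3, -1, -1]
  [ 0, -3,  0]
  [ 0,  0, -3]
e^{tA} =
  [exp(-3*t), -t*exp(-3*t), -t*exp(-3*t)]
  [0, exp(-3*t), 0]
  [0, 0, exp(-3*t)]

Strategy: write A = P · J · P⁻¹ where J is a Jordan canonical form, so e^{tA} = P · e^{tJ} · P⁻¹, and e^{tJ} can be computed block-by-block.

A has Jordan form
J =
  [-3,  1,  0]
  [ 0, -3,  0]
  [ 0,  0, -3]
(up to reordering of blocks).

Per-block formulas:
  For a 2×2 Jordan block J_2(-3): exp(t · J_2(-3)) = e^(-3t)·(I + t·N), where N is the 2×2 nilpotent shift.
  For a 1×1 block at λ = -3: exp(t · [-3]) = [e^(-3t)].

After assembling e^{tJ} and conjugating by P, we get:

e^{tA} =
  [exp(-3*t), -t*exp(-3*t), -t*exp(-3*t)]
  [0, exp(-3*t), 0]
  [0, 0, exp(-3*t)]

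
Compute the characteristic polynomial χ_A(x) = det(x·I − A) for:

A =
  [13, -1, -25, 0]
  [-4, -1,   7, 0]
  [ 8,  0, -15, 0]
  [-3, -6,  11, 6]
x^4 - 3*x^3 - 15*x^2 - 17*x - 6

Expanding det(x·I − A) (e.g. by cofactor expansion or by noting that A is similar to its Jordan form J, which has the same characteristic polynomial as A) gives
  χ_A(x) = x^4 - 3*x^3 - 15*x^2 - 17*x - 6
which factors as (x - 6)*(x + 1)^3. The eigenvalues (with algebraic multiplicities) are λ = -1 with multiplicity 3, λ = 6 with multiplicity 1.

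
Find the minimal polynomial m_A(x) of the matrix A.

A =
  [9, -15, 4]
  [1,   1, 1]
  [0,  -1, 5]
x^3 - 15*x^2 + 75*x - 125

The characteristic polynomial is χ_A(x) = (x - 5)^3, so the eigenvalues are known. The minimal polynomial is
  m_A(x) = Π_λ (x − λ)^{k_λ}
where k_λ is the size of the *largest* Jordan block for λ (equivalently, the smallest k with (A − λI)^k v = 0 for every generalised eigenvector v of λ).

  λ = 5: largest Jordan block has size 3, contributing (x − 5)^3

So m_A(x) = (x - 5)^3 = x^3 - 15*x^2 + 75*x - 125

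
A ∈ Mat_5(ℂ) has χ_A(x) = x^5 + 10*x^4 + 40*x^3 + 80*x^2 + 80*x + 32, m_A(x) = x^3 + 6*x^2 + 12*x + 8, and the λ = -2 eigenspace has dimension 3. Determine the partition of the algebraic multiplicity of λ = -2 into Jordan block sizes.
Block sizes for λ = -2: [3, 1, 1]

Step 1 — from the characteristic polynomial, algebraic multiplicity of λ = -2 is 5. From dim ker(A − (-2)·I) = 3, there are exactly 3 Jordan blocks for λ = -2.
Step 2 — from the minimal polynomial, the factor (x + 2)^3 tells us the largest block for λ = -2 has size 3.
Step 3 — with total size 5, 3 blocks, and largest block 3, the block sizes (in nonincreasing order) are [3, 1, 1].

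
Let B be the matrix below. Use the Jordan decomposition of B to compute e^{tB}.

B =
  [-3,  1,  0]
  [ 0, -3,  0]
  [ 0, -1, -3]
e^{tB} =
  [exp(-3*t), t*exp(-3*t), 0]
  [0, exp(-3*t), 0]
  [0, -t*exp(-3*t), exp(-3*t)]

Strategy: write B = P · J · P⁻¹ where J is a Jordan canonical form, so e^{tB} = P · e^{tJ} · P⁻¹, and e^{tJ} can be computed block-by-block.

B has Jordan form
J =
  [-3,  1,  0]
  [ 0, -3,  0]
  [ 0,  0, -3]
(up to reordering of blocks).

Per-block formulas:
  For a 1×1 block at λ = -3: exp(t · [-3]) = [e^(-3t)].
  For a 2×2 Jordan block J_2(-3): exp(t · J_2(-3)) = e^(-3t)·(I + t·N), where N is the 2×2 nilpotent shift.

After assembling e^{tJ} and conjugating by P, we get:

e^{tB} =
  [exp(-3*t), t*exp(-3*t), 0]
  [0, exp(-3*t), 0]
  [0, -t*exp(-3*t), exp(-3*t)]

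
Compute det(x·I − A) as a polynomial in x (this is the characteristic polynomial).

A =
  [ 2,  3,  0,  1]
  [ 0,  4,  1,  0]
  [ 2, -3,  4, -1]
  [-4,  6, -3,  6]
x^4 - 16*x^3 + 96*x^2 - 256*x + 256

Expanding det(x·I − A) (e.g. by cofactor expansion or by noting that A is similar to its Jordan form J, which has the same characteristic polynomial as A) gives
  χ_A(x) = x^4 - 16*x^3 + 96*x^2 - 256*x + 256
which factors as (x - 4)^4. The eigenvalues (with algebraic multiplicities) are λ = 4 with multiplicity 4.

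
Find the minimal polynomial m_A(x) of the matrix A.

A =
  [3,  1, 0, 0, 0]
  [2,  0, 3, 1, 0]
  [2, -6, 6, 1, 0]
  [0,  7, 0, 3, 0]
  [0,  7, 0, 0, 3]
x^3 - 9*x^2 + 27*x - 27

The characteristic polynomial is χ_A(x) = (x - 3)^5, so the eigenvalues are known. The minimal polynomial is
  m_A(x) = Π_λ (x − λ)^{k_λ}
where k_λ is the size of the *largest* Jordan block for λ (equivalently, the smallest k with (A − λI)^k v = 0 for every generalised eigenvector v of λ).

  λ = 3: largest Jordan block has size 3, contributing (x − 3)^3

So m_A(x) = (x - 3)^3 = x^3 - 9*x^2 + 27*x - 27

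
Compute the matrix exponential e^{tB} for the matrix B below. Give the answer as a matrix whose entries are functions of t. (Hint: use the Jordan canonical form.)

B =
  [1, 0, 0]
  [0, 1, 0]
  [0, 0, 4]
e^{tB} =
  [exp(t), 0, 0]
  [0, exp(t), 0]
  [0, 0, exp(4*t)]

Strategy: write B = P · J · P⁻¹ where J is a Jordan canonical form, so e^{tB} = P · e^{tJ} · P⁻¹, and e^{tJ} can be computed block-by-block.

B has Jordan form
J =
  [1, 0, 0]
  [0, 1, 0]
  [0, 0, 4]
(up to reordering of blocks).

Per-block formulas:
  For a 1×1 block at λ = 1: exp(t · [1]) = [e^(1t)].
  For a 1×1 block at λ = 4: exp(t · [4]) = [e^(4t)].

After assembling e^{tJ} and conjugating by P, we get:

e^{tB} =
  [exp(t), 0, 0]
  [0, exp(t), 0]
  [0, 0, exp(4*t)]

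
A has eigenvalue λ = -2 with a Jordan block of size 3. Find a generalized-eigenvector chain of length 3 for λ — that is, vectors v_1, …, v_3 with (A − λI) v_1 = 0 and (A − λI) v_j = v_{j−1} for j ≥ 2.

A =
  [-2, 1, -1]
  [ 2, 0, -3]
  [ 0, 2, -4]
A Jordan chain for λ = -2 of length 3:
v_1 = (2, 4, 4)ᵀ
v_2 = (0, 2, 0)ᵀ
v_3 = (1, 0, 0)ᵀ

Let N = A − (-2)·I. We want v_3 with N^3 v_3 = 0 but N^2 v_3 ≠ 0; then v_{j-1} := N · v_j for j = 3, …, 2.

Pick v_3 = (1, 0, 0)ᵀ.
Then v_2 = N · v_3 = (0, 2, 0)ᵀ.
Then v_1 = N · v_2 = (2, 4, 4)ᵀ.

Sanity check: (A − (-2)·I) v_1 = (0, 0, 0)ᵀ = 0. ✓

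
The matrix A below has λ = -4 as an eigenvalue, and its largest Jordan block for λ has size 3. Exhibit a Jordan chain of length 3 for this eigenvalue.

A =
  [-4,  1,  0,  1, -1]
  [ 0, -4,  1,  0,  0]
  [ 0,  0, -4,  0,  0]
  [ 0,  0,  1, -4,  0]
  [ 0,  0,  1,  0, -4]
A Jordan chain for λ = -4 of length 3:
v_1 = (1, 0, 0, 0, 0)ᵀ
v_2 = (0, 1, 0, 1, 1)ᵀ
v_3 = (0, 0, 1, 0, 0)ᵀ

Let N = A − (-4)·I. We want v_3 with N^3 v_3 = 0 but N^2 v_3 ≠ 0; then v_{j-1} := N · v_j for j = 3, …, 2.

Pick v_3 = (0, 0, 1, 0, 0)ᵀ.
Then v_2 = N · v_3 = (0, 1, 0, 1, 1)ᵀ.
Then v_1 = N · v_2 = (1, 0, 0, 0, 0)ᵀ.

Sanity check: (A − (-4)·I) v_1 = (0, 0, 0, 0, 0)ᵀ = 0. ✓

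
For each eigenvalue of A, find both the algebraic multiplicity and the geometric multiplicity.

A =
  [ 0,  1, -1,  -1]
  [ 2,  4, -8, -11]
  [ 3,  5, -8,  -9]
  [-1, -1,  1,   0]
λ = -1: alg = 4, geom = 2

Step 1 — factor the characteristic polynomial to read off the algebraic multiplicities:
  χ_A(x) = (x + 1)^4

Step 2 — compute geometric multiplicities via the rank-nullity identity g(λ) = n − rank(A − λI):
  rank(A − (-1)·I) = 2, so dim ker(A − (-1)·I) = n − 2 = 2

Summary:
  λ = -1: algebraic multiplicity = 4, geometric multiplicity = 2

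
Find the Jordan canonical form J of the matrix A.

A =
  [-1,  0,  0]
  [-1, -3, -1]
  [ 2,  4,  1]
J_2(-1) ⊕ J_1(-1)

The characteristic polynomial is
  det(x·I − A) = x^3 + 3*x^2 + 3*x + 1 = (x + 1)^3

Eigenvalues and multiplicities (the geometric multiplicity of λ is n − rank(A − λI), which equals the number of Jordan blocks for λ):
  λ = -1: algebraic multiplicity = 3, geometric multiplicity = 2

Determining the block sizes for each eigenvalue:
  λ = -1: 2 blocks summing to 3 forces exactly one block of size 2 and the rest size 1 → block sizes [2, 1]

Assembling the blocks gives a Jordan form
J =
  [-1,  1,  0]
  [ 0, -1,  0]
  [ 0,  0, -1]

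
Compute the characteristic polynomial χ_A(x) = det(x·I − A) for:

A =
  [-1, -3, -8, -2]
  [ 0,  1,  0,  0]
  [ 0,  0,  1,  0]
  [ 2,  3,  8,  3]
x^4 - 4*x^3 + 6*x^2 - 4*x + 1

Expanding det(x·I − A) (e.g. by cofactor expansion or by noting that A is similar to its Jordan form J, which has the same characteristic polynomial as A) gives
  χ_A(x) = x^4 - 4*x^3 + 6*x^2 - 4*x + 1
which factors as (x - 1)^4. The eigenvalues (with algebraic multiplicities) are λ = 1 with multiplicity 4.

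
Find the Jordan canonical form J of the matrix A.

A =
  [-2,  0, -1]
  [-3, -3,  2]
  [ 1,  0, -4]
J_3(-3)

The characteristic polynomial is
  det(x·I − A) = x^3 + 9*x^2 + 27*x + 27 = (x + 3)^3

Eigenvalues and multiplicities (the geometric multiplicity of λ is n − rank(A − λI), which equals the number of Jordan blocks for λ):
  λ = -3: algebraic multiplicity = 3, geometric multiplicity = 1

Determining the block sizes for each eigenvalue:
  λ = -3: one block (gm = 1), so the single block has size am = 3 → block sizes [3]

Assembling the blocks gives a Jordan form
J =
  [-3,  1,  0]
  [ 0, -3,  1]
  [ 0,  0, -3]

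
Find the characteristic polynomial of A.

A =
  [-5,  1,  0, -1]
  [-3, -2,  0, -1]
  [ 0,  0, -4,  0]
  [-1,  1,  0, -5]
x^4 + 16*x^3 + 96*x^2 + 256*x + 256

Expanding det(x·I − A) (e.g. by cofactor expansion or by noting that A is similar to its Jordan form J, which has the same characteristic polynomial as A) gives
  χ_A(x) = x^4 + 16*x^3 + 96*x^2 + 256*x + 256
which factors as (x + 4)^4. The eigenvalues (with algebraic multiplicities) are λ = -4 with multiplicity 4.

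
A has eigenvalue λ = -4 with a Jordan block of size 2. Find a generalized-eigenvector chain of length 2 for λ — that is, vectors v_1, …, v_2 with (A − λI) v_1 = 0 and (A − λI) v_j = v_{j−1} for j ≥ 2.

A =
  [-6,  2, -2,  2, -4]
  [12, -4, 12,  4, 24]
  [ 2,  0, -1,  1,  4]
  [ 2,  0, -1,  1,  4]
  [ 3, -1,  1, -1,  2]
A Jordan chain for λ = -4 of length 2:
v_1 = (2, 0, 0, 0, -1)ᵀ
v_2 = (0, 1, 0, 0, 0)ᵀ

Let N = A − (-4)·I. We want v_2 with N^2 v_2 = 0 but N^1 v_2 ≠ 0; then v_{j-1} := N · v_j for j = 2, …, 2.

Pick v_2 = (0, 1, 0, 0, 0)ᵀ.
Then v_1 = N · v_2 = (2, 0, 0, 0, -1)ᵀ.

Sanity check: (A − (-4)·I) v_1 = (0, 0, 0, 0, 0)ᵀ = 0. ✓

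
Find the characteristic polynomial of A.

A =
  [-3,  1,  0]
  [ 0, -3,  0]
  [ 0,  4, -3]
x^3 + 9*x^2 + 27*x + 27

Expanding det(x·I − A) (e.g. by cofactor expansion or by noting that A is similar to its Jordan form J, which has the same characteristic polynomial as A) gives
  χ_A(x) = x^3 + 9*x^2 + 27*x + 27
which factors as (x + 3)^3. The eigenvalues (with algebraic multiplicities) are λ = -3 with multiplicity 3.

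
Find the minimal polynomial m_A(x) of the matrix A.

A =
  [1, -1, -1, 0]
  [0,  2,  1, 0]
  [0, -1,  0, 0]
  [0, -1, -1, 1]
x^2 - 2*x + 1

The characteristic polynomial is χ_A(x) = (x - 1)^4, so the eigenvalues are known. The minimal polynomial is
  m_A(x) = Π_λ (x − λ)^{k_λ}
where k_λ is the size of the *largest* Jordan block for λ (equivalently, the smallest k with (A − λI)^k v = 0 for every generalised eigenvector v of λ).

  λ = 1: largest Jordan block has size 2, contributing (x − 1)^2

So m_A(x) = (x - 1)^2 = x^2 - 2*x + 1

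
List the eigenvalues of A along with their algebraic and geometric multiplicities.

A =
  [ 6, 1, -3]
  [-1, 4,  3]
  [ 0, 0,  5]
λ = 5: alg = 3, geom = 2

Step 1 — factor the characteristic polynomial to read off the algebraic multiplicities:
  χ_A(x) = (x - 5)^3

Step 2 — compute geometric multiplicities via the rank-nullity identity g(λ) = n − rank(A − λI):
  rank(A − (5)·I) = 1, so dim ker(A − (5)·I) = n − 1 = 2

Summary:
  λ = 5: algebraic multiplicity = 3, geometric multiplicity = 2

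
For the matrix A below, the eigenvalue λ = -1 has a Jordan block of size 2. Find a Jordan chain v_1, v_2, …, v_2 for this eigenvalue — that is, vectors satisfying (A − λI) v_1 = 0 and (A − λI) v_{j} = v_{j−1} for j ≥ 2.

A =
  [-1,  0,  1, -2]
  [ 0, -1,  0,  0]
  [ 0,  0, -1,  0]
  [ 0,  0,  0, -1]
A Jordan chain for λ = -1 of length 2:
v_1 = (1, 0, 0, 0)ᵀ
v_2 = (0, 0, 1, 0)ᵀ

Let N = A − (-1)·I. We want v_2 with N^2 v_2 = 0 but N^1 v_2 ≠ 0; then v_{j-1} := N · v_j for j = 2, …, 2.

Pick v_2 = (0, 0, 1, 0)ᵀ.
Then v_1 = N · v_2 = (1, 0, 0, 0)ᵀ.

Sanity check: (A − (-1)·I) v_1 = (0, 0, 0, 0)ᵀ = 0. ✓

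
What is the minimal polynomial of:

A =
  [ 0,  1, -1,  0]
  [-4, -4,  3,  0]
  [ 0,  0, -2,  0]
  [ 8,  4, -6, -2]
x^3 + 6*x^2 + 12*x + 8

The characteristic polynomial is χ_A(x) = (x + 2)^4, so the eigenvalues are known. The minimal polynomial is
  m_A(x) = Π_λ (x − λ)^{k_λ}
where k_λ is the size of the *largest* Jordan block for λ (equivalently, the smallest k with (A − λI)^k v = 0 for every generalised eigenvector v of λ).

  λ = -2: largest Jordan block has size 3, contributing (x + 2)^3

So m_A(x) = (x + 2)^3 = x^3 + 6*x^2 + 12*x + 8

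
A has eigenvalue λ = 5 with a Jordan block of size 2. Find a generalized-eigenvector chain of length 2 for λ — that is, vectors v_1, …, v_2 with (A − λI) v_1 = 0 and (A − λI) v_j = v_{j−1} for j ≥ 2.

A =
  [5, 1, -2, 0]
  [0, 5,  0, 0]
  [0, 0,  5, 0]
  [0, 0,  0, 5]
A Jordan chain for λ = 5 of length 2:
v_1 = (1, 0, 0, 0)ᵀ
v_2 = (0, 1, 0, 0)ᵀ

Let N = A − (5)·I. We want v_2 with N^2 v_2 = 0 but N^1 v_2 ≠ 0; then v_{j-1} := N · v_j for j = 2, …, 2.

Pick v_2 = (0, 1, 0, 0)ᵀ.
Then v_1 = N · v_2 = (1, 0, 0, 0)ᵀ.

Sanity check: (A − (5)·I) v_1 = (0, 0, 0, 0)ᵀ = 0. ✓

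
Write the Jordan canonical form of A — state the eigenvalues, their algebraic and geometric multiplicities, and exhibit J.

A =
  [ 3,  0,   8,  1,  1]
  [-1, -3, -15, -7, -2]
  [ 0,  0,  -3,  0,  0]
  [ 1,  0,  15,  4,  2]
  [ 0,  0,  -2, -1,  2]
J_1(-3) ⊕ J_1(-3) ⊕ J_3(3)

The characteristic polynomial is
  det(x·I − A) = x^5 - 3*x^4 - 18*x^3 + 54*x^2 + 81*x - 243 = (x - 3)^3*(x + 3)^2

Eigenvalues and multiplicities (the geometric multiplicity of λ is n − rank(A − λI), which equals the number of Jordan blocks for λ):
  λ = -3: algebraic multiplicity = 2, geometric multiplicity = 2
  λ = 3: algebraic multiplicity = 3, geometric multiplicity = 1

Determining the block sizes for each eigenvalue:
  λ = -3: gm = am = 2, so every block has size 1 → block sizes [1, 1]
  λ = 3: one block (gm = 1), so the single block has size am = 3 → block sizes [3]

Assembling the blocks gives a Jordan form
J =
  [-3,  0, 0, 0, 0]
  [ 0, -3, 0, 0, 0]
  [ 0,  0, 3, 1, 0]
  [ 0,  0, 0, 3, 1]
  [ 0,  0, 0, 0, 3]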